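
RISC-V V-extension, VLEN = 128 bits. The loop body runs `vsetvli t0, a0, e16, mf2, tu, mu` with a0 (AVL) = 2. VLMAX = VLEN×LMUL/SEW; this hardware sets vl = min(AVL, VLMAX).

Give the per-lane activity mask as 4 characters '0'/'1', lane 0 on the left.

predicate = 1100

VLMAX = (128 × 1/2) / 16 = 4 lanes
vl ← min(2, 4) = 2
bits (lane 0 leftmost): 1100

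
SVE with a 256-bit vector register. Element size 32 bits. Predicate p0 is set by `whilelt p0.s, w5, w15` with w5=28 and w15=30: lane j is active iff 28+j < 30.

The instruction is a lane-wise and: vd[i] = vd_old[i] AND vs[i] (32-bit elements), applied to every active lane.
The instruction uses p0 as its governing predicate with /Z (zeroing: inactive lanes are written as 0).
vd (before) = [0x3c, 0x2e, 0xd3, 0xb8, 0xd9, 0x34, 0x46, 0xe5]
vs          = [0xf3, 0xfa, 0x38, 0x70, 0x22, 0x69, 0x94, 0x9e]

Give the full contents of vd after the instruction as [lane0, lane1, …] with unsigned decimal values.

vd = [48, 42, 0, 0, 0, 0, 0, 0]

register lanes = 256/32 = 8
whilelt: lane j active iff 28+j < 30 → j < 2 → 2 active
lane  0: and(0x3c,0xf3) ⇒ 0x30
lane  1: and(0x2e,0xfa) ⇒ 0x2a
lane  2: tail/zero ⇒ 0x00
lane  3: tail/zero ⇒ 0x00
lane  4: tail/zero ⇒ 0x00
lane  5: tail/zero ⇒ 0x00
lane  6: tail/zero ⇒ 0x00
lane  7: tail/zero ⇒ 0x00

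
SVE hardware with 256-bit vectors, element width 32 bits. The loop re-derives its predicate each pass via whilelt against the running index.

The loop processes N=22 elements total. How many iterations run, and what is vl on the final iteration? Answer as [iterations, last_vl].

256-bit reg / 32-bit elem → 8 lanes
N=22: ⌈22/8⌉ = 3 iters; last vl = 22 − 2×8 = 6

[iterations, last_vl] = [3, 6]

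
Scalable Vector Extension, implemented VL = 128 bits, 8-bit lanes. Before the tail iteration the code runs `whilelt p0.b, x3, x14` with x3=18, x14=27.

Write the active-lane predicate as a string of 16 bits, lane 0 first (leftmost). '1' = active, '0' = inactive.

128-bit reg / 8-bit elem → 16 lanes
whilelt: lane j active iff 18+j < 27 → j < 9 → 9 active
bits (lane 0 leftmost): 1111111110000000

predicate = 1111111110000000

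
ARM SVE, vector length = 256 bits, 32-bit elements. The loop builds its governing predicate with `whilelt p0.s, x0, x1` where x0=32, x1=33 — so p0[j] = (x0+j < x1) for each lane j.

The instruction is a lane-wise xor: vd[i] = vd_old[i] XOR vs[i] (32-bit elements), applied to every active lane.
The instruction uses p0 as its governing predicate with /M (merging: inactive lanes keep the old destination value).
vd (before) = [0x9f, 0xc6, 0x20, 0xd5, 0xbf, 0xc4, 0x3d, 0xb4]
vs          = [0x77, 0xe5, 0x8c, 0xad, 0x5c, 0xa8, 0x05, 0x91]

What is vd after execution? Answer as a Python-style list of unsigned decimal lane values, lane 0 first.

vd = [232, 198, 32, 213, 191, 196, 61, 180]

lane count: 256 div 32 = 8
p0[j] = (32+j < 33); true for j=0..0 → 1 lanes set
lane  0: xor(0x9f,0x77) ⇒ 0xe8
lane  1: tail/keep ⇒ 0xc6
lane  2: tail/keep ⇒ 0x20
lane  3: tail/keep ⇒ 0xd5
lane  4: tail/keep ⇒ 0xbf
lane  5: tail/keep ⇒ 0xc4
lane  6: tail/keep ⇒ 0x3d
lane  7: tail/keep ⇒ 0xb4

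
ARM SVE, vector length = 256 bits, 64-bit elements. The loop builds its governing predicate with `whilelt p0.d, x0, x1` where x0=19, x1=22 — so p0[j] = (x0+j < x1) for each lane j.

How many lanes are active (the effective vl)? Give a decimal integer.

256-bit reg / 64-bit elem → 4 lanes
active while 19+j < 22, i.e. j ∈ [0,3) capped at 4 ⇒ 3

vl = 3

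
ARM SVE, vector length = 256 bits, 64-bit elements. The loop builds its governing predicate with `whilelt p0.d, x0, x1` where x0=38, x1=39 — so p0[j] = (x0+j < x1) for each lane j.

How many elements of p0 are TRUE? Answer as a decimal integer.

vl = 1

256-bit reg / 64-bit elem → 4 lanes
whilelt: lane j active iff 38+j < 39 → j < 1 → 1 active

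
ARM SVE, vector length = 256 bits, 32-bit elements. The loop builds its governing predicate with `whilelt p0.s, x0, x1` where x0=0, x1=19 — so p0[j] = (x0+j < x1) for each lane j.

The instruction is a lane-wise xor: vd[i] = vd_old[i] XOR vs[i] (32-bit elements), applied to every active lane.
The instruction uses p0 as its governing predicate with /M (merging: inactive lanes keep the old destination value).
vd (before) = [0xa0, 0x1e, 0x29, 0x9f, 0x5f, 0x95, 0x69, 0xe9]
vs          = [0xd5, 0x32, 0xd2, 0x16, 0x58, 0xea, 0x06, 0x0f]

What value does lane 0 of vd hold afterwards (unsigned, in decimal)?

vd[0] = 117

register lanes = 256/32 = 8
active while 0+j < 19, i.e. j ∈ [0,19) capped at 8 ⇒ 8
  i=0: xor(0xa0,0xd5) → 117
  i=1: xor(0x1e,0x32) → 44
  i=2: xor(0x29,0xd2) → 251
  i=3: xor(0x9f,0x16) → 137
  i=4: xor(0x5f,0x58) → 7
  i=5: xor(0x95,0xea) → 127
  i=6: xor(0x69,0x06) → 111
  i=7: xor(0xe9,0x0f) → 230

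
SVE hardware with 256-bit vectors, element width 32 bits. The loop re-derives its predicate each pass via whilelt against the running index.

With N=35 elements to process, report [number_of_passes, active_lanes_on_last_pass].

lane count: 256 div 32 = 8
iterations = ceil(35/8) = 5; final-pass vl = 3

[iterations, last_vl] = [5, 3]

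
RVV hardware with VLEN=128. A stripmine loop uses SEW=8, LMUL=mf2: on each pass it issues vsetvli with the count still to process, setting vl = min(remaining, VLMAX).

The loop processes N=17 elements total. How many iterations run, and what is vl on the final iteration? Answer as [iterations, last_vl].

lanes per group: 128·1/2/8 = 8
N=17: ⌈17/8⌉ = 3 iters; last vl = 17 − 2×8 = 1

[iterations, last_vl] = [3, 1]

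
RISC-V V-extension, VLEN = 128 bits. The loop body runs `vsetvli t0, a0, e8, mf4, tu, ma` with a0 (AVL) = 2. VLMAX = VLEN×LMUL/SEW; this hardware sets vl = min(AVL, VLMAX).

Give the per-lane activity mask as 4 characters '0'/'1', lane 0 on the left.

VLMAX = (128 × 1/4) / 8 = 4 lanes
vl ← min(2, 4) = 2
bits (lane 0 leftmost): 1100

predicate = 1100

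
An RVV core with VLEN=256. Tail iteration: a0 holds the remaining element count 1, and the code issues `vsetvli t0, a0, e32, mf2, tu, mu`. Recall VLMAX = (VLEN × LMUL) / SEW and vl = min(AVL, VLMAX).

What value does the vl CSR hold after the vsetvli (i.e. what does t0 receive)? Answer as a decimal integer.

lanes per group: 256·1/2/32 = 4
vl ← min(1, 4) = 1

vl = 1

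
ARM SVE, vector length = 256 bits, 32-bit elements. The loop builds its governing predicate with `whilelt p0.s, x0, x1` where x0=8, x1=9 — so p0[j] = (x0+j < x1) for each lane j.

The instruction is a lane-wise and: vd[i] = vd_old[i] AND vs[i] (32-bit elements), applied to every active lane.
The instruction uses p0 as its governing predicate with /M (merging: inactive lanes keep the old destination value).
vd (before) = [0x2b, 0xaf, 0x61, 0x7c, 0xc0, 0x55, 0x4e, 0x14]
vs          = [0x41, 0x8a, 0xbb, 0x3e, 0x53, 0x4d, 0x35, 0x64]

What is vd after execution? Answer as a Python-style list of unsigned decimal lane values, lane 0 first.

vd = [1, 175, 97, 124, 192, 85, 78, 20]

register lanes = 256/32 = 8
active while 8+j < 9, i.e. j ∈ [0,1) capped at 8 ⇒ 1
lane  0: and(0x2b,0x41) ⇒ 0x01
lane  1: tail/keep ⇒ 0xaf
lane  2: tail/keep ⇒ 0x61
lane  3: tail/keep ⇒ 0x7c
lane  4: tail/keep ⇒ 0xc0
lane  5: tail/keep ⇒ 0x55
lane  6: tail/keep ⇒ 0x4e
lane  7: tail/keep ⇒ 0x14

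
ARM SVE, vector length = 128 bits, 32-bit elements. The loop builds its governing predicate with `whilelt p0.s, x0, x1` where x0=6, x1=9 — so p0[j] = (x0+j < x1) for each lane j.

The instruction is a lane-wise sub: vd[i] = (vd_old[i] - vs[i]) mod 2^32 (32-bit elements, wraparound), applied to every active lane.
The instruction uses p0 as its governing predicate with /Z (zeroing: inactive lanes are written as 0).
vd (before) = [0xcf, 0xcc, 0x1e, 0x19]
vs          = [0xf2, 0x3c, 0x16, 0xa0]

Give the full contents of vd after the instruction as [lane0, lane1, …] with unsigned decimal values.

lane count: 128 div 32 = 4
whilelt: lane j active iff 6+j < 9 → j < 3 → 3 active
lane  0: sub(0xcf,0xf2) ⇒ 0xffffffdd
lane  1: sub(0xcc,0x3c) ⇒ 0x90
lane  2: sub(0x1e,0x16) ⇒ 0x08
lane  3: tail/zero ⇒ 0x00

vd = [4294967261, 144, 8, 0]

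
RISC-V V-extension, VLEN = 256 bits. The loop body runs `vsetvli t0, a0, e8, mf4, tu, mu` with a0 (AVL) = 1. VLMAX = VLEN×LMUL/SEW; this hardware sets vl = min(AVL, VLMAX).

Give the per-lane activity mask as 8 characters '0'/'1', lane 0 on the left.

predicate = 10000000

lanes per group: 256·1/4/8 = 8
vl = min(AVL, VLMAX) = min(1, 8) = 1
bits (lane 0 leftmost): 10000000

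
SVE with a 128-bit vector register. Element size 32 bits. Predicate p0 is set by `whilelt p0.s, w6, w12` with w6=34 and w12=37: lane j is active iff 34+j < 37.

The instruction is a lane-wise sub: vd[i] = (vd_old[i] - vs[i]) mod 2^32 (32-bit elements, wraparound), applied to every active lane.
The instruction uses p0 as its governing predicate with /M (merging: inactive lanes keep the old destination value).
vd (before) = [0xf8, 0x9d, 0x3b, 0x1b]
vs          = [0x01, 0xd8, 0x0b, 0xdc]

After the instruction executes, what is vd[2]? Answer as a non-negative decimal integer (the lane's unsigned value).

register lanes = 128/32 = 4
p0[j] = (34+j < 37); true for j=0..2 → 3 lanes set
lane  0: sub(0xf8,0x01) ⇒ 0xf7
lane  1: sub(0x9d,0xd8) ⇒ 0xffffffc5
lane  2: sub(0x3b,0x0b) ⇒ 0x30
lane  3: tail/keep ⇒ 0x1b

vd[2] = 48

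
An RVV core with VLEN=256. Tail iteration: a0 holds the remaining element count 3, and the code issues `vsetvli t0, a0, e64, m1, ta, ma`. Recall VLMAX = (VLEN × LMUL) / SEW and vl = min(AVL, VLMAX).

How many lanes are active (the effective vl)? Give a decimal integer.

VLMAX = (256 × 1) / 64 = 4 lanes
AVL=3 ≤ VLMAX=4, so vl = 3

vl = 3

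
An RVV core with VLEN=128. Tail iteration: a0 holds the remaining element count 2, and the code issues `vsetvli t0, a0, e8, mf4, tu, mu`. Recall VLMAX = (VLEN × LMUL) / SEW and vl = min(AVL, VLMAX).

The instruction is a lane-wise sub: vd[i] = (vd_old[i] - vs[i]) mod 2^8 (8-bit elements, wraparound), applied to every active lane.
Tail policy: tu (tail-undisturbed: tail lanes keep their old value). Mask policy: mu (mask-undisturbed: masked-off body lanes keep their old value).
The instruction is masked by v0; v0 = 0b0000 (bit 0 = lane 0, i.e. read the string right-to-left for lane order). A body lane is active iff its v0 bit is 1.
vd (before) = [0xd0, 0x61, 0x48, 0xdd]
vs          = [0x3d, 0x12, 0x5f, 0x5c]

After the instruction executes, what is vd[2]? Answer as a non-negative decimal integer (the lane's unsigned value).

VLMAX = (128 × 1/4) / 8 = 4 lanes
vl ← min(2, 4) = 2
lane  0: mask-off/keep ⇒ 0xd0
lane  1: mask-off/keep ⇒ 0x61
lane  2: tail/keep ⇒ 0x48
lane  3: tail/keep ⇒ 0xdd

vd[2] = 72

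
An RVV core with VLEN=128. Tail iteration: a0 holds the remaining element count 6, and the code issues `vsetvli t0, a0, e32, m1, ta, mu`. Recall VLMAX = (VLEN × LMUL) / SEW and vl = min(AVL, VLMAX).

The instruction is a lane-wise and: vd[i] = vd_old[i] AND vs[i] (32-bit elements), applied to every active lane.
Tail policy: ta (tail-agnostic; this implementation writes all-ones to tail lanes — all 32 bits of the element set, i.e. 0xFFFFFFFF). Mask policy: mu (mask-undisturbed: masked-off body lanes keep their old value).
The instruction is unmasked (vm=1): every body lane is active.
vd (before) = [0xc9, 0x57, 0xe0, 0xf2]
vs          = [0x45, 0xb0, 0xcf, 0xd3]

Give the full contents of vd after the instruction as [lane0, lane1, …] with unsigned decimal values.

vd = [65, 16, 192, 210]

VLMAX = (128 × 1) / 32 = 4 lanes
vl = min(AVL, VLMAX) = min(6, 4) = 4
vd[0] and(0xc9,0x45) -> 0x41
vd[1] and(0x57,0xb0) -> 0x10
vd[2] and(0xe0,0xcf) -> 0xc0
vd[3] and(0xf2,0xd3) -> 0xd2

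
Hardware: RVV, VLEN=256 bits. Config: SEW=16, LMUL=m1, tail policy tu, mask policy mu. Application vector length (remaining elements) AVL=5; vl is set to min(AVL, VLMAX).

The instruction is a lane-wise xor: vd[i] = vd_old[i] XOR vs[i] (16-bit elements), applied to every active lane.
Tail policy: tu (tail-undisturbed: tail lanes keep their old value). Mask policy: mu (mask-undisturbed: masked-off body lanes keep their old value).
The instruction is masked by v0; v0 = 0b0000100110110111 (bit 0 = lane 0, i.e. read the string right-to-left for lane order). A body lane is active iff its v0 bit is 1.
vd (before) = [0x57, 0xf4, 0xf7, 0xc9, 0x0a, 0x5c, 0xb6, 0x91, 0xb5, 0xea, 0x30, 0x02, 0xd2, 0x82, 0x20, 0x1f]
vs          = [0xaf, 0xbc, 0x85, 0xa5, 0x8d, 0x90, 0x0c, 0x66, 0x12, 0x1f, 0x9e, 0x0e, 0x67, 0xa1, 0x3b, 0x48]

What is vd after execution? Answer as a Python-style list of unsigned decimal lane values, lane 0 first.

VLMAX = (256 × 1) / 16 = 16 lanes
vl ← min(5, 16) = 5
vd[0] xor(0x57,0xaf) -> 0xf8
vd[1] xor(0xf4,0xbc) -> 0x48
vd[2] xor(0xf7,0x85) -> 0x72
vd[3] mask-off/keep -> 0xc9
vd[4] xor(0x0a,0x8d) -> 0x87
vd[5] tail/keep -> 0x5c
vd[6] tail/keep -> 0xb6
vd[7] tail/keep -> 0x91
vd[8] tail/keep -> 0xb5
vd[9] tail/keep -> 0xea
vd[10] tail/keep -> 0x30
vd[11] tail/keep -> 0x02
vd[12] tail/keep -> 0xd2
vd[13] tail/keep -> 0x82
vd[14] tail/keep -> 0x20
vd[15] tail/keep -> 0x1f

vd = [248, 72, 114, 201, 135, 92, 182, 145, 181, 234, 48, 2, 210, 130, 32, 31]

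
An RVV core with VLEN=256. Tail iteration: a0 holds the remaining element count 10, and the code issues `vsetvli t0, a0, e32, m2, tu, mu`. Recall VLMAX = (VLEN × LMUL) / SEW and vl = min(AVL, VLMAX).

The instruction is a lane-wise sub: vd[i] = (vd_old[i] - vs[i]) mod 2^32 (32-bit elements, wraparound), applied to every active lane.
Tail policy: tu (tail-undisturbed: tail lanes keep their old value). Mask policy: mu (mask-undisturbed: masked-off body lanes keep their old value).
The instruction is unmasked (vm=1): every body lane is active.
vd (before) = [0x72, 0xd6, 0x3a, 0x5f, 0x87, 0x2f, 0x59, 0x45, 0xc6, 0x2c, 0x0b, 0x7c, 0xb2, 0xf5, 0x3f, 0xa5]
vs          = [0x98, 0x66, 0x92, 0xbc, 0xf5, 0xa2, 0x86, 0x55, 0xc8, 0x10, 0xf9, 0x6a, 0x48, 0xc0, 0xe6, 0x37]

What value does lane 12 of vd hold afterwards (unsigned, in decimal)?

vd[12] = 178

lanes per group: 256·2/32 = 16
vl ← min(10, 16) = 10
lane  0: sub(0x72,0x98) ⇒ 0xffffffda
lane  1: sub(0xd6,0x66) ⇒ 0x70
lane  2: sub(0x3a,0x92) ⇒ 0xffffffa8
lane  3: sub(0x5f,0xbc) ⇒ 0xffffffa3
lane  4: sub(0x87,0xf5) ⇒ 0xffffff92
lane  5: sub(0x2f,0xa2) ⇒ 0xffffff8d
lane  6: sub(0x59,0x86) ⇒ 0xffffffd3
lane  7: sub(0x45,0x55) ⇒ 0xfffffff0
lane  8: sub(0xc6,0xc8) ⇒ 0xfffffffe
lane  9: sub(0x2c,0x10) ⇒ 0x1c
lane 10: tail/keep ⇒ 0x0b
lane 11: tail/keep ⇒ 0x7c
lane 12: tail/keep ⇒ 0xb2
lane 13: tail/keep ⇒ 0xf5
lane 14: tail/keep ⇒ 0x3f
lane 15: tail/keep ⇒ 0xa5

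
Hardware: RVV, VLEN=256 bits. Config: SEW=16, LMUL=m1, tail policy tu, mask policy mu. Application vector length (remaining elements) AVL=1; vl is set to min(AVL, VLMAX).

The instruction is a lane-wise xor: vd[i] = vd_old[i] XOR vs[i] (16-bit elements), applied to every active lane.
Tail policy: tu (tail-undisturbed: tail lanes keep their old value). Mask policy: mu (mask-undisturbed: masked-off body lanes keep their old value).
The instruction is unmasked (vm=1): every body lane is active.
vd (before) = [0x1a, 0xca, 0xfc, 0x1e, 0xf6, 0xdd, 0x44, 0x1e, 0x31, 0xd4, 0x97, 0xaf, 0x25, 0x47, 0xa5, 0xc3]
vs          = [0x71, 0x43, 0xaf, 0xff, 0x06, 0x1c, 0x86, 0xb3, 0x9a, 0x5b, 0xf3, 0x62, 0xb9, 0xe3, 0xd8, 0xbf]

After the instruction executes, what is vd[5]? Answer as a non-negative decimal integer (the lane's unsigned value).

VLMAX = (256 × 1) / 16 = 16 lanes
vl ← min(1, 16) = 1
lane  0: xor(0x1a,0x71) ⇒ 0x6b
lane  1: tail/keep ⇒ 0xca
lane  2: tail/keep ⇒ 0xfc
lane  3: tail/keep ⇒ 0x1e
lane  4: tail/keep ⇒ 0xf6
lane  5: tail/keep ⇒ 0xdd
lane  6: tail/keep ⇒ 0x44
lane  7: tail/keep ⇒ 0x1e
lane  8: tail/keep ⇒ 0x31
lane  9: tail/keep ⇒ 0xd4
lane 10: tail/keep ⇒ 0x97
lane 11: tail/keep ⇒ 0xaf
lane 12: tail/keep ⇒ 0x25
lane 13: tail/keep ⇒ 0x47
lane 14: tail/keep ⇒ 0xa5
lane 15: tail/keep ⇒ 0xc3

vd[5] = 221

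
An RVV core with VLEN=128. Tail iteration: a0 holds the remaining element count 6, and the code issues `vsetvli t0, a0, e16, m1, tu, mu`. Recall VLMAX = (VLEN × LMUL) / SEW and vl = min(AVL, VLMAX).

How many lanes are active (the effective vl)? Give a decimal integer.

lanes per group: 128·1/16 = 8
AVL=6 ≤ VLMAX=8, so vl = 6

vl = 6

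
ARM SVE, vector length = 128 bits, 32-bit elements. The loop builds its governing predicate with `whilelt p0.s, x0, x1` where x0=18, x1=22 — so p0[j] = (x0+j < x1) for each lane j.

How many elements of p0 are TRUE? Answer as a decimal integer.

128-bit reg / 32-bit elem → 4 lanes
p0[j] = (18+j < 22); true for j=0..3 → 4 lanes set

vl = 4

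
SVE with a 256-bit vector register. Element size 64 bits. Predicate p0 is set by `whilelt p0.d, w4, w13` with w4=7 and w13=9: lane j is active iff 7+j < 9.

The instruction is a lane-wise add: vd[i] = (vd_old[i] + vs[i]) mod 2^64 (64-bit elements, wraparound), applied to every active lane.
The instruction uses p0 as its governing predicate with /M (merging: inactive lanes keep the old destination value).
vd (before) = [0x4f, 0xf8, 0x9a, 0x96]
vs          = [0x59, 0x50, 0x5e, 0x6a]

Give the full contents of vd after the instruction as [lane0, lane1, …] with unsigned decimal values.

vd = [168, 328, 154, 150]

256-bit reg / 64-bit elem → 4 lanes
active while 7+j < 9, i.e. j ∈ [0,2) capped at 4 ⇒ 2
  i=0: add(0x4f,0x59) → 168
  i=1: add(0xf8,0x50) → 328
  i=2: tail/keep → 154
  i=3: tail/keep → 150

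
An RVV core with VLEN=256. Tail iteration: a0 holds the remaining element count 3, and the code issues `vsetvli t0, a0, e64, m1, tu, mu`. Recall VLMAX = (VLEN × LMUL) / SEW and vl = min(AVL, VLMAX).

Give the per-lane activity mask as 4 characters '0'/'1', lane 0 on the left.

predicate = 1110

VLMAX = (256 × 1) / 64 = 4 lanes
vl ← min(3, 4) = 3
bits (lane 0 leftmost): 1110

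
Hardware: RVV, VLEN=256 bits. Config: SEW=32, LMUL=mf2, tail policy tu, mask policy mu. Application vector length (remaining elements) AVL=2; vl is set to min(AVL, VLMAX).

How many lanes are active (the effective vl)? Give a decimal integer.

vl = 2

VLMAX = VLEN×LMUL/SEW = 256×1/2/32 = 4
vl = min(AVL, VLMAX) = min(2, 4) = 2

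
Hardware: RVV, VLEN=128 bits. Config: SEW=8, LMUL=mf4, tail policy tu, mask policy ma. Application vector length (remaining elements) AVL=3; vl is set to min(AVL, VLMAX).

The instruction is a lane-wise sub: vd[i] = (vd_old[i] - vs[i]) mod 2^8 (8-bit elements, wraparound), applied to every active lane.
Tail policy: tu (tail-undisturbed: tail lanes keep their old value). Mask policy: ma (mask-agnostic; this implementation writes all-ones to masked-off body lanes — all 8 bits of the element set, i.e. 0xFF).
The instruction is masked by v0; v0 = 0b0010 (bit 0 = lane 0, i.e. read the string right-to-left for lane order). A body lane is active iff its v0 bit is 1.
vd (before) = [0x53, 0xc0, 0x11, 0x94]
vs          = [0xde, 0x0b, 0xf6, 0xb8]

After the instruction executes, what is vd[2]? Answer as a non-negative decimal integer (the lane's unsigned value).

VLMAX = VLEN×LMUL/SEW = 128×1/4/8 = 4
vl = min(AVL, VLMAX) = min(3, 4) = 3
[0] mask-off/ones = 0xff
[1] sub(0xc0,0x0b) = 0xb5
[2] mask-off/ones = 0xff
[3] tail/keep = 0x94

vd[2] = 255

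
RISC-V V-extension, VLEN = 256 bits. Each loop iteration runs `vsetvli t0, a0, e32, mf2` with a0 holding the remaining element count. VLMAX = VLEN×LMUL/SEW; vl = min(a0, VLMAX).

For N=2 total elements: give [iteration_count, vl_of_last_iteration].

[iterations, last_vl] = [1, 2]

lanes per group: 256·1/2/32 = 4
N=2: ⌈2/4⌉ = 1 iters; last vl = 2 − 0×4 = 2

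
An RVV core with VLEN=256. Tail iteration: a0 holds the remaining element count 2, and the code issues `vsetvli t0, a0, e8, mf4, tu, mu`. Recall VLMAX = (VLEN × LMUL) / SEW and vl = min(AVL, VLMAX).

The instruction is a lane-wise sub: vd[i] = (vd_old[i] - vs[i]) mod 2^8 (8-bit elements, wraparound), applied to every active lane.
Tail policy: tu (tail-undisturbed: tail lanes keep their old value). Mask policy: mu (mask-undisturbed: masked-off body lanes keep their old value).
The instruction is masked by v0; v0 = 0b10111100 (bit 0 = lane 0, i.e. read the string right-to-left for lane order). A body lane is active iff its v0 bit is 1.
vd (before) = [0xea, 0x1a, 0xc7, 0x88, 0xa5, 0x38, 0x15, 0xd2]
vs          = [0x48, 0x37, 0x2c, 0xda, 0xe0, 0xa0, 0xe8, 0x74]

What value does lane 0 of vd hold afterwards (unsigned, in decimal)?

vd[0] = 234

VLMAX = (256 × 1/4) / 8 = 8 lanes
vl ← min(2, 8) = 2
  i=0: mask-off/keep → 234
  i=1: mask-off/keep → 26
  i=2: tail/keep → 199
  i=3: tail/keep → 136
  i=4: tail/keep → 165
  i=5: tail/keep → 56
  i=6: tail/keep → 21
  i=7: tail/keep → 210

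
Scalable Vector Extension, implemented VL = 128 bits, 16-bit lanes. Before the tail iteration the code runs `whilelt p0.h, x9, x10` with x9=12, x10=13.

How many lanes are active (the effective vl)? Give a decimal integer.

vl = 1

128-bit reg / 16-bit elem → 8 lanes
whilelt: lane j active iff 12+j < 13 → j < 1 → 1 active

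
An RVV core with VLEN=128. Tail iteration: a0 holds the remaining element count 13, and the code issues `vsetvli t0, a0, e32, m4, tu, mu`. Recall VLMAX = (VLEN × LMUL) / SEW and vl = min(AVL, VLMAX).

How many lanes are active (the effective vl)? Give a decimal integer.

VLMAX = VLEN×LMUL/SEW = 128×4/32 = 16
vl ← min(13, 16) = 13

vl = 13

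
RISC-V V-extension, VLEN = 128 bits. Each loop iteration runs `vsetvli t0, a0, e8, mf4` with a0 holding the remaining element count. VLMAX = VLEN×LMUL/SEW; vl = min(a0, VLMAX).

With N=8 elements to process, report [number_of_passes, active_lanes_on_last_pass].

[iterations, last_vl] = [2, 4]

VLMAX = VLEN×LMUL/SEW = 128×1/4/8 = 4
iterations = ceil(8/4) = 2; final-pass vl = 4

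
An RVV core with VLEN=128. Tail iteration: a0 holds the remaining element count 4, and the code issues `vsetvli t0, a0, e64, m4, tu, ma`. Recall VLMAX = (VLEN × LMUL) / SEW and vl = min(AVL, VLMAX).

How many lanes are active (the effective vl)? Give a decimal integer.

vl = 4

VLMAX = VLEN×LMUL/SEW = 128×4/64 = 8
vl = min(AVL, VLMAX) = min(4, 8) = 4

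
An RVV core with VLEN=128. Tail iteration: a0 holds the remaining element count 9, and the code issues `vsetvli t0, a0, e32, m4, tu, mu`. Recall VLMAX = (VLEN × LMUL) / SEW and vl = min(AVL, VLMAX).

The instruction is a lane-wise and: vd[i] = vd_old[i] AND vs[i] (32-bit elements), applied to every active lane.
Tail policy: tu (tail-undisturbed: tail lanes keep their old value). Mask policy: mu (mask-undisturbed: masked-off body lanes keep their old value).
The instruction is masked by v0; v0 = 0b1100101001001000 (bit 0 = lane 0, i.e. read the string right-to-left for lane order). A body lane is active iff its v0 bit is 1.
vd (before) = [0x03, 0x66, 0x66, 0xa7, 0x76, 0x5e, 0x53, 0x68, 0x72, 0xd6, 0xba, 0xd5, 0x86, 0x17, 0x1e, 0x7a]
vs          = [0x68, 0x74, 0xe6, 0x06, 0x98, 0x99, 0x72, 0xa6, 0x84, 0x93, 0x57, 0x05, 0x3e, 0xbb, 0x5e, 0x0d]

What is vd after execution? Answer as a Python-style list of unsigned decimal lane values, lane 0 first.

VLMAX = VLEN×LMUL/SEW = 128×4/32 = 16
vl = min(AVL, VLMAX) = min(9, 16) = 9
vd[0] mask-off/keep -> 0x03
vd[1] mask-off/keep -> 0x66
vd[2] mask-off/keep -> 0x66
vd[3] and(0xa7,0x06) -> 0x06
vd[4] mask-off/keep -> 0x76
vd[5] mask-off/keep -> 0x5e
vd[6] and(0x53,0x72) -> 0x52
vd[7] mask-off/keep -> 0x68
vd[8] mask-off/keep -> 0x72
vd[9] tail/keep -> 0xd6
vd[10] tail/keep -> 0xba
vd[11] tail/keep -> 0xd5
vd[12] tail/keep -> 0x86
vd[13] tail/keep -> 0x17
vd[14] tail/keep -> 0x1e
vd[15] tail/keep -> 0x7a

vd = [3, 102, 102, 6, 118, 94, 82, 104, 114, 214, 186, 213, 134, 23, 30, 122]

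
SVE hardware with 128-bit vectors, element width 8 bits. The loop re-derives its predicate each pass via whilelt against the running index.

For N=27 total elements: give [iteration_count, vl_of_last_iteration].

[iterations, last_vl] = [2, 11]

lane count: 128 div 8 = 16
27 elements at 16/iter → 2 passes, remainder 11 on the last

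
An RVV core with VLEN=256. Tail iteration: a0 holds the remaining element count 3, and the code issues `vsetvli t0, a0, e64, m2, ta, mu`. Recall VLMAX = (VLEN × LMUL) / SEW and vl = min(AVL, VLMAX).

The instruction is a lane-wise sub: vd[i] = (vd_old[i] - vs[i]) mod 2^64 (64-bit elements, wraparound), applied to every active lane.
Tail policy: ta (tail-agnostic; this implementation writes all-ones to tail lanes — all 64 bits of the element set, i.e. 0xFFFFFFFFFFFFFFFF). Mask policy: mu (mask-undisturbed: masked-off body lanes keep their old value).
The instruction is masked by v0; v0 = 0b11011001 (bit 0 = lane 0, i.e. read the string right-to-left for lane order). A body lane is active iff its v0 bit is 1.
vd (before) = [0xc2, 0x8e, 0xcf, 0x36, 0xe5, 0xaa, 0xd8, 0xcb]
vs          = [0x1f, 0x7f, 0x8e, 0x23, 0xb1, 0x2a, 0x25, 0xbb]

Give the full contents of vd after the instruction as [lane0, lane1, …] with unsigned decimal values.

lanes per group: 256·2/64 = 8
vl = min(AVL, VLMAX) = min(3, 8) = 3
[0] sub(0xc2,0x1f) = 0xa3
[1] mask-off/keep = 0x8e
[2] mask-off/keep = 0xcf
[3] tail/ones = 0xffffffffffffffff
[4] tail/ones = 0xffffffffffffffff
[5] tail/ones = 0xffffffffffffffff
[6] tail/ones = 0xffffffffffffffff
[7] tail/ones = 0xffffffffffffffff

vd = [163, 142, 207, 18446744073709551615, 18446744073709551615, 18446744073709551615, 18446744073709551615, 18446744073709551615]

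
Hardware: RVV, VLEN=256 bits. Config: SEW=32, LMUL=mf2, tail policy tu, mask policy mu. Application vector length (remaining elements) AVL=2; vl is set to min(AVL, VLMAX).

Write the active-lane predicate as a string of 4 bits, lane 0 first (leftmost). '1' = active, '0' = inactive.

predicate = 1100

VLMAX = VLEN×LMUL/SEW = 256×1/2/32 = 4
AVL=2 ≤ VLMAX=4, so vl = 2
bits (lane 0 leftmost): 1100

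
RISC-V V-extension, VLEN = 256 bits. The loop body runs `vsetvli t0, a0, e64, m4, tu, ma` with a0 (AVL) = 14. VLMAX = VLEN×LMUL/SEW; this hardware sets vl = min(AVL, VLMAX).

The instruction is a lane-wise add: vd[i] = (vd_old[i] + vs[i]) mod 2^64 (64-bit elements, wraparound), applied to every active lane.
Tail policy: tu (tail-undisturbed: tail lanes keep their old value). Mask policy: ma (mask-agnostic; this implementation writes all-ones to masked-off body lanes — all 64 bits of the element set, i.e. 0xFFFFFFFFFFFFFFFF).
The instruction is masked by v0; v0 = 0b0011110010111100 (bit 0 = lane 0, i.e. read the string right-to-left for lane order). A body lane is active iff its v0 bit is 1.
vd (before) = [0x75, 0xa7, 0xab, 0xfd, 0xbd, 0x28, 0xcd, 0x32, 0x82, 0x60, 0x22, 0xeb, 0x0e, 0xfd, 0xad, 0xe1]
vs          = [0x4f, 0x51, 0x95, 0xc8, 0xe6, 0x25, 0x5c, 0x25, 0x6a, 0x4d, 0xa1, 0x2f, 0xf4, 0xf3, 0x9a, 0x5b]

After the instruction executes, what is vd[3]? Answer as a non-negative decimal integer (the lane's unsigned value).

vd[3] = 453

VLMAX = (256 × 4) / 64 = 16 lanes
vl = min(AVL, VLMAX) = min(14, 16) = 14
[0] mask-off/ones = 0xffffffffffffffff
[1] mask-off/ones = 0xffffffffffffffff
[2] add(0xab,0x95) = 0x140
[3] add(0xfd,0xc8) = 0x1c5
[4] add(0xbd,0xe6) = 0x1a3
[5] add(0x28,0x25) = 0x4d
[6] mask-off/ones = 0xffffffffffffffff
[7] add(0x32,0x25) = 0x57
[8] mask-off/ones = 0xffffffffffffffff
[9] mask-off/ones = 0xffffffffffffffff
[10] add(0x22,0xa1) = 0xc3
[11] add(0xeb,0x2f) = 0x11a
[12] add(0x0e,0xf4) = 0x102
[13] add(0xfd,0xf3) = 0x1f0
[14] tail/keep = 0xad
[15] tail/keep = 0xe1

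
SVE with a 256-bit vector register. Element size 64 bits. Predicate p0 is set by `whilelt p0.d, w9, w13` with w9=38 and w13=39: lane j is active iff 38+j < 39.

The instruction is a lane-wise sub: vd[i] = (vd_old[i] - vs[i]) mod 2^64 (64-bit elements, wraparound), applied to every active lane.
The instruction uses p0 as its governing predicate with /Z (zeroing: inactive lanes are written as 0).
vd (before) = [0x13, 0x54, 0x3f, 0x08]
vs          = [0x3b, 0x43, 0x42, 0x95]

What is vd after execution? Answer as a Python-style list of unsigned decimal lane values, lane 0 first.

vd = [18446744073709551576, 0, 0, 0]

256-bit reg / 64-bit elem → 4 lanes
active while 38+j < 39, i.e. j ∈ [0,1) capped at 4 ⇒ 1
  i=0: sub(0x13,0x3b) → 18446744073709551576
  i=1: tail/zero → 0
  i=2: tail/zero → 0
  i=3: tail/zero → 0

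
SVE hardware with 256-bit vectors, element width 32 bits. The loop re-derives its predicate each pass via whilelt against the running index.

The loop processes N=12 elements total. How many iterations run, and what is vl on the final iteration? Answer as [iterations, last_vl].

[iterations, last_vl] = [2, 4]

lane count: 256 div 32 = 8
N=12: ⌈12/8⌉ = 2 iters; last vl = 12 − 1×8 = 4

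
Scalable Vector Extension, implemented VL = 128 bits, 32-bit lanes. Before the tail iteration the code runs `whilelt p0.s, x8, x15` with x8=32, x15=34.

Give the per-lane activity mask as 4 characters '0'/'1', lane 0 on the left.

predicate = 1100

128-bit reg / 32-bit elem → 4 lanes
whilelt: lane j active iff 32+j < 34 → j < 2 → 2 active
bits (lane 0 leftmost): 1100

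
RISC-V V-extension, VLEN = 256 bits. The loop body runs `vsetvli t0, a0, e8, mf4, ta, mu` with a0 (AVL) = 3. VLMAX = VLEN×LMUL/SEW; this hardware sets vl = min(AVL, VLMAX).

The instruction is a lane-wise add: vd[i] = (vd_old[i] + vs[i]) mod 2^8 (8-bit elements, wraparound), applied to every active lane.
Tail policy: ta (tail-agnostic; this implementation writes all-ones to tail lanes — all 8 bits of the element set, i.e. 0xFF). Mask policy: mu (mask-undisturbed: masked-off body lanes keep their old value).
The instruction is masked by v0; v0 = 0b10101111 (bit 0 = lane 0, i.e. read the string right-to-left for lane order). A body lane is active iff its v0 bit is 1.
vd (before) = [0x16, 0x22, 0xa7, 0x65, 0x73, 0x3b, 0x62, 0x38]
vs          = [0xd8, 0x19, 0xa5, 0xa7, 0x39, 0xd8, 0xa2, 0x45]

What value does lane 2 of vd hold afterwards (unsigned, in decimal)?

vd[2] = 76

lanes per group: 256·1/4/8 = 8
AVL=3 ≤ VLMAX=8, so vl = 3
lane  0: add(0x16,0xd8) ⇒ 0xee
lane  1: add(0x22,0x19) ⇒ 0x3b
lane  2: add(0xa7,0xa5) ⇒ 0x4c
lane  3: tail/ones ⇒ 0xff
lane  4: tail/ones ⇒ 0xff
lane  5: tail/ones ⇒ 0xff
lane  6: tail/ones ⇒ 0xff
lane  7: tail/ones ⇒ 0xff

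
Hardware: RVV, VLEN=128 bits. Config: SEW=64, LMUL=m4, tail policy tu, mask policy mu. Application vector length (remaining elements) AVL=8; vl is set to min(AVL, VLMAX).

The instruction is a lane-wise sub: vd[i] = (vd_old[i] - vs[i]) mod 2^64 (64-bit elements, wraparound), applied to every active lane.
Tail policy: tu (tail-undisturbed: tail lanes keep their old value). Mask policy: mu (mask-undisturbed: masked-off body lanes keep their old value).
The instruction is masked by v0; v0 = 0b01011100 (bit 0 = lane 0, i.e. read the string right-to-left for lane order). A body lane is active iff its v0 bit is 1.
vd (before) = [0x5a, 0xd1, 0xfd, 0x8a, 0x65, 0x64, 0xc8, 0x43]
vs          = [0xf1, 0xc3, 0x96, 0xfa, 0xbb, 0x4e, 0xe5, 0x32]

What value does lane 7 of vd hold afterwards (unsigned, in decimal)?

vd[7] = 67

VLMAX = (128 × 4) / 64 = 8 lanes
vl = min(AVL, VLMAX) = min(8, 8) = 8
[0] mask-off/keep = 0x5a
[1] mask-off/keep = 0xd1
[2] sub(0xfd,0x96) = 0x67
[3] sub(0x8a,0xfa) = 0xffffffffffffff90
[4] sub(0x65,0xbb) = 0xffffffffffffffaa
[5] mask-off/keep = 0x64
[6] sub(0xc8,0xe5) = 0xffffffffffffffe3
[7] mask-off/keep = 0x43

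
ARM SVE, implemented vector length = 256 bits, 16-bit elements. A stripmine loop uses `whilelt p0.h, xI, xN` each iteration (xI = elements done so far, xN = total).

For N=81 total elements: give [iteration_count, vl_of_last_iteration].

[iterations, last_vl] = [6, 1]

lane count: 256 div 16 = 16
81 elements at 16/iter → 6 passes, remainder 1 on the last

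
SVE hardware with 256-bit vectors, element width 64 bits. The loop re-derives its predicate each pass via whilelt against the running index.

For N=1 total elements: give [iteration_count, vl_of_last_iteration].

256-bit reg / 64-bit elem → 4 lanes
N=1: ⌈1/4⌉ = 1 iters; last vl = 1 − 0×4 = 1

[iterations, last_vl] = [1, 1]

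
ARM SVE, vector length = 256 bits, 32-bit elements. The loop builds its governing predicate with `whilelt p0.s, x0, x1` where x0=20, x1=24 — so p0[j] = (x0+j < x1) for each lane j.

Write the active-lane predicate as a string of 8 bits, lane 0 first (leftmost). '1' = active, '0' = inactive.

predicate = 11110000

256-bit reg / 32-bit elem → 8 lanes
whilelt: lane j active iff 20+j < 24 → j < 4 → 4 active
bits (lane 0 leftmost): 11110000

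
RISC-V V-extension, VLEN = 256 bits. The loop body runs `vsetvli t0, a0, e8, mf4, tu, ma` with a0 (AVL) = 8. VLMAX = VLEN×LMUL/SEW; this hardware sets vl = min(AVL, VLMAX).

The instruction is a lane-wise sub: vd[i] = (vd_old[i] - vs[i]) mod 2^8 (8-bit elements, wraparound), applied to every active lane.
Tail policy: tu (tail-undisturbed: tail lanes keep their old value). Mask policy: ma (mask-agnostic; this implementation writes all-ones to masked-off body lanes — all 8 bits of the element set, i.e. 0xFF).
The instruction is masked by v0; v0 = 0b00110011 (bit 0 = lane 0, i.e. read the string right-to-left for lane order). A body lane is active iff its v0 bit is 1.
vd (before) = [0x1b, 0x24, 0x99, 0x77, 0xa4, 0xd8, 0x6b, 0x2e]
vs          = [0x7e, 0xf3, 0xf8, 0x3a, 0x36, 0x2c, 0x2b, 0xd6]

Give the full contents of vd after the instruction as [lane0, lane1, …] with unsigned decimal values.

VLMAX = VLEN×LMUL/SEW = 256×1/4/8 = 8
vl ← min(8, 8) = 8
[0] sub(0x1b,0x7e) = 0x9d
[1] sub(0x24,0xf3) = 0x31
[2] mask-off/ones = 0xff
[3] mask-off/ones = 0xff
[4] sub(0xa4,0x36) = 0x6e
[5] sub(0xd8,0x2c) = 0xac
[6] mask-off/ones = 0xff
[7] mask-off/ones = 0xff

vd = [157, 49, 255, 255, 110, 172, 255, 255]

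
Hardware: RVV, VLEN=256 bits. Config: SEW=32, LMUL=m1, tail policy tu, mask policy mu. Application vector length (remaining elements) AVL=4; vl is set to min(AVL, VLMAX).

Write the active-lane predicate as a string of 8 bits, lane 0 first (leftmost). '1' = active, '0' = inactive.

predicate = 11110000

VLMAX = (256 × 1) / 32 = 8 lanes
vl = min(AVL, VLMAX) = min(4, 8) = 4
bits (lane 0 leftmost): 11110000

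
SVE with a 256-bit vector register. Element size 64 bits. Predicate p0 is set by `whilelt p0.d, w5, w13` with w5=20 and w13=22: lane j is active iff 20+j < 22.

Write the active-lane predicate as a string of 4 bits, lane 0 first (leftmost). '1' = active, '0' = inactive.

predicate = 1100

lane count: 256 div 64 = 4
p0[j] = (20+j < 22); true for j=0..1 → 2 lanes set
bits (lane 0 leftmost): 1100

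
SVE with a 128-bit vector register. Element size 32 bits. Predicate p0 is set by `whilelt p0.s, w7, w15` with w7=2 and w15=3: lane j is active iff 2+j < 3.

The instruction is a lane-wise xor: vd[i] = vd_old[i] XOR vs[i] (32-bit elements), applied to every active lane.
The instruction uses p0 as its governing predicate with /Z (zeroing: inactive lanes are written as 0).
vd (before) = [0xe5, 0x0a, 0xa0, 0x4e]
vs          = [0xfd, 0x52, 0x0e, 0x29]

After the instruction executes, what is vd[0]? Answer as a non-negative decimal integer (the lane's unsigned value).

128-bit reg / 32-bit elem → 4 lanes
p0[j] = (2+j < 3); true for j=0..0 → 1 lanes set
[0] xor(0xe5,0xfd) = 0x18
[1] tail/zero = 0x00
[2] tail/zero = 0x00
[3] tail/zero = 0x00

vd[0] = 24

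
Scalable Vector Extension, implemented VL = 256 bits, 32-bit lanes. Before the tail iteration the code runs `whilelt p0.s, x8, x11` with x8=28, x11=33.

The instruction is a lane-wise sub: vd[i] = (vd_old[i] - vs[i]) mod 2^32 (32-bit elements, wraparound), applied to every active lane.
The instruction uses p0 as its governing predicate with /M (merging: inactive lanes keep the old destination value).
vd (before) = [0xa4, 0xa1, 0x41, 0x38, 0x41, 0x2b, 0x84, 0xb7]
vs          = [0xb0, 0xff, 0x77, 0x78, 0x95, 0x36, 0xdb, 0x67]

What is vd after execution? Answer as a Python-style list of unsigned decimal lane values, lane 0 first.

vd = [4294967284, 4294967202, 4294967242, 4294967232, 4294967212, 43, 132, 183]

register lanes = 256/32 = 8
whilelt: lane j active iff 28+j < 33 → j < 5 → 5 active
vd[0] sub(0xa4,0xb0) -> 0xfffffff4
vd[1] sub(0xa1,0xff) -> 0xffffffa2
vd[2] sub(0x41,0x77) -> 0xffffffca
vd[3] sub(0x38,0x78) -> 0xffffffc0
vd[4] sub(0x41,0x95) -> 0xffffffac
vd[5] tail/keep -> 0x2b
vd[6] tail/keep -> 0x84
vd[7] tail/keep -> 0xb7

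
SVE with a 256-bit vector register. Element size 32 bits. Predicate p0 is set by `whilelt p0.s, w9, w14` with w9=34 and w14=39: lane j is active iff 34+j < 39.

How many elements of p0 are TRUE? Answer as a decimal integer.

register lanes = 256/32 = 8
whilelt: lane j active iff 34+j < 39 → j < 5 → 5 active

vl = 5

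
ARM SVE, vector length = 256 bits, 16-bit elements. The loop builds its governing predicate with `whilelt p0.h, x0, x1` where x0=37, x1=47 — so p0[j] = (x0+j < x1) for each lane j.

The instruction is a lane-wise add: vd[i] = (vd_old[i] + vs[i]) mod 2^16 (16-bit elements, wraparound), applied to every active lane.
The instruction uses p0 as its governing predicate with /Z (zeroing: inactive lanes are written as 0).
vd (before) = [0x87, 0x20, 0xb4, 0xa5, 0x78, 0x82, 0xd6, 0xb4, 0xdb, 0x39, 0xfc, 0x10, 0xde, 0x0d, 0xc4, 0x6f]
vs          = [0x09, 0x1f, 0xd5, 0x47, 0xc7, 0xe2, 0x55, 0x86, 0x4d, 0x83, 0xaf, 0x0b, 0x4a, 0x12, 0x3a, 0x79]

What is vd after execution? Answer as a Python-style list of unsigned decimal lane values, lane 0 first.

vd = [144, 63, 393, 236, 319, 356, 299, 314, 296, 188, 0, 0, 0, 0, 0, 0]

lane count: 256 div 16 = 16
whilelt: lane j active iff 37+j < 47 → j < 10 → 10 active
lane  0: add(0x87,0x09) ⇒ 0x90
lane  1: add(0x20,0x1f) ⇒ 0x3f
lane  2: add(0xb4,0xd5) ⇒ 0x189
lane  3: add(0xa5,0x47) ⇒ 0xec
lane  4: add(0x78,0xc7) ⇒ 0x13f
lane  5: add(0x82,0xe2) ⇒ 0x164
lane  6: add(0xd6,0x55) ⇒ 0x12b
lane  7: add(0xb4,0x86) ⇒ 0x13a
lane  8: add(0xdb,0x4d) ⇒ 0x128
lane  9: add(0x39,0x83) ⇒ 0xbc
lane 10: tail/zero ⇒ 0x00
lane 11: tail/zero ⇒ 0x00
lane 12: tail/zero ⇒ 0x00
lane 13: tail/zero ⇒ 0x00
lane 14: tail/zero ⇒ 0x00
lane 15: tail/zero ⇒ 0x00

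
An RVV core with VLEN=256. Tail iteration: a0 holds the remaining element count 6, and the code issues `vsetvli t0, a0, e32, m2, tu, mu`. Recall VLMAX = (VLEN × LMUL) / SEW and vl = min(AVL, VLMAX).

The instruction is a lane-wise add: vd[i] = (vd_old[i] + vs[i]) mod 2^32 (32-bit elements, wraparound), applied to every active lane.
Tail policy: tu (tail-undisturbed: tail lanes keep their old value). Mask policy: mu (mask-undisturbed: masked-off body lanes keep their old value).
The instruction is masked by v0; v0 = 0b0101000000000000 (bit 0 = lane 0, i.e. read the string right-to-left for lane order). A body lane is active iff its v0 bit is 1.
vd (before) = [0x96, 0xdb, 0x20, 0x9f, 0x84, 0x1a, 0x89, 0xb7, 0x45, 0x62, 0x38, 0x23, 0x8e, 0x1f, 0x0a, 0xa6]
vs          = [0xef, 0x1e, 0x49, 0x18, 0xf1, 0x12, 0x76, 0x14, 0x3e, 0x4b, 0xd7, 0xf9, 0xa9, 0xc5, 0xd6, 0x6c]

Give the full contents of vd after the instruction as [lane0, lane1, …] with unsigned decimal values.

vd = [150, 219, 32, 159, 132, 26, 137, 183, 69, 98, 56, 35, 142, 31, 10, 166]

VLMAX = VLEN×LMUL/SEW = 256×2/32 = 16
vl = min(AVL, VLMAX) = min(6, 16) = 6
[0] mask-off/keep = 0x96
[1] mask-off/keep = 0xdb
[2] mask-off/keep = 0x20
[3] mask-off/keep = 0x9f
[4] mask-off/keep = 0x84
[5] mask-off/keep = 0x1a
[6] tail/keep = 0x89
[7] tail/keep = 0xb7
[8] tail/keep = 0x45
[9] tail/keep = 0x62
[10] tail/keep = 0x38
[11] tail/keep = 0x23
[12] tail/keep = 0x8e
[13] tail/keep = 0x1f
[14] tail/keep = 0x0a
[15] tail/keep = 0xa6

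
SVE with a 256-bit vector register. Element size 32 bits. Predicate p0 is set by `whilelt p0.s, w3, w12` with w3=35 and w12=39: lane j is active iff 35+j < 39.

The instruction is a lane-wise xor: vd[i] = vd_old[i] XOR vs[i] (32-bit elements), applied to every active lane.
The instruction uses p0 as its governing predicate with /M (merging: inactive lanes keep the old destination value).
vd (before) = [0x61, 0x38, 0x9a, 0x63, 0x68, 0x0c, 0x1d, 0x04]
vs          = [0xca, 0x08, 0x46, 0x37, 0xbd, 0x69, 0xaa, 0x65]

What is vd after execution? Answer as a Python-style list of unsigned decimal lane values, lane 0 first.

vd = [171, 48, 220, 84, 104, 12, 29, 4]

lane count: 256 div 32 = 8
active while 35+j < 39, i.e. j ∈ [0,4) capped at 8 ⇒ 4
lane  0: xor(0x61,0xca) ⇒ 0xab
lane  1: xor(0x38,0x08) ⇒ 0x30
lane  2: xor(0x9a,0x46) ⇒ 0xdc
lane  3: xor(0x63,0x37) ⇒ 0x54
lane  4: tail/keep ⇒ 0x68
lane  5: tail/keep ⇒ 0x0c
lane  6: tail/keep ⇒ 0x1d
lane  7: tail/keep ⇒ 0x04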